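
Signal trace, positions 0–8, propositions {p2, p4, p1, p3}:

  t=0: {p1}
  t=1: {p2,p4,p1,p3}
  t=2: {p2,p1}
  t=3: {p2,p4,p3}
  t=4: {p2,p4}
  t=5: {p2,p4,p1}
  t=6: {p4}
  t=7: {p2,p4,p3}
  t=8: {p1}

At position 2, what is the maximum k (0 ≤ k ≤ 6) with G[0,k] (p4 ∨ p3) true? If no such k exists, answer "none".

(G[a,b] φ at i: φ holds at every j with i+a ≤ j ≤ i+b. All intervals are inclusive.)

none

(p4 ∨ p3) must hold from j=2 onward; find where it first fails.
  j=2: fails → no k works.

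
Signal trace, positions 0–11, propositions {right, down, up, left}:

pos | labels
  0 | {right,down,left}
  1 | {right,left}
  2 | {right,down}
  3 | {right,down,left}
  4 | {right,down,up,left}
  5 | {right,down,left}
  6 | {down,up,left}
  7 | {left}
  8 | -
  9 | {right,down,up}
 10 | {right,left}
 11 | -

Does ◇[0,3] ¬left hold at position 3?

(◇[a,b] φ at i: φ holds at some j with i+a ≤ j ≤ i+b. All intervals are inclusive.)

Check ¬left at each j in [3,6]:
  j=3: false
  j=4: false
  j=5: false
  j=6: false
No position in the window satisfies it → formula fails.

No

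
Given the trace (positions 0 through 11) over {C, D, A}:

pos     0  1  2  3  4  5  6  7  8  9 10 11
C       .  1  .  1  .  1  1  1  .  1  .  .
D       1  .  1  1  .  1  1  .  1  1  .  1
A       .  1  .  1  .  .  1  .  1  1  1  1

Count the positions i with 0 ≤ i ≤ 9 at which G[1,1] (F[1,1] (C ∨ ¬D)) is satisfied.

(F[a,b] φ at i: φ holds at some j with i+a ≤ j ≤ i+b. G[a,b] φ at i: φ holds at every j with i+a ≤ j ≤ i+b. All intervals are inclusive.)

Evaluate at each i in [0,9]:
  i=0: ✗ (fails at j=1)
  i=1: ✓ (all of [2,2])
  i=2: ✓ (all of [3,3])
  i=3: ✓ (all of [4,4])
  i=4: ✓ (all of [5,5])
  i=5: ✓ (all of [6,6])
  i=6: ✗ (fails at j=7)
  i=7: ✓ (all of [8,8])
  i=8: ✓ (all of [9,9])
  i=9: ✗ (fails at j=10)
Positions where it holds: {1, 2, 3, 4, 5, 7, 8} → 7.

7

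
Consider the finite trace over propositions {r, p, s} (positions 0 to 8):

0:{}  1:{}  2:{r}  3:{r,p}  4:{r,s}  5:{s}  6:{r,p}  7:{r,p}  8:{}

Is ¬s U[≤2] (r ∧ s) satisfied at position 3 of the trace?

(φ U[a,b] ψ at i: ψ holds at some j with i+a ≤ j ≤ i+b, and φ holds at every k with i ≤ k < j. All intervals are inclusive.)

Need some j in [3,5] with (r ∧ s), and ¬s at every k in [3,j-1].
  j=3: (r ∧ s) false.
  j=4: (r ∧ s) holds; ¬s holds at every k in [3,3] → satisfied.

Holds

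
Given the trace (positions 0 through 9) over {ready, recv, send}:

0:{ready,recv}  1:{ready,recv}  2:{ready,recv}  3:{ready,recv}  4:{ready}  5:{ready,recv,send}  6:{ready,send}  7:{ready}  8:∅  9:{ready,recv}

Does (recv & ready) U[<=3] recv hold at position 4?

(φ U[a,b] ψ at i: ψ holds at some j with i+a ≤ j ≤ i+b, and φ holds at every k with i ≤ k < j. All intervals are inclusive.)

No

Need some j in [4,7] with recv, and (recv & ready) at every k in [4,j-1].
  j=4: recv false.
  j=5: recv holds, but (recv & ready) fails at k=4 → not this j.
  j=6: recv false.
  j=7: recv false.
No j in the window works → until fails.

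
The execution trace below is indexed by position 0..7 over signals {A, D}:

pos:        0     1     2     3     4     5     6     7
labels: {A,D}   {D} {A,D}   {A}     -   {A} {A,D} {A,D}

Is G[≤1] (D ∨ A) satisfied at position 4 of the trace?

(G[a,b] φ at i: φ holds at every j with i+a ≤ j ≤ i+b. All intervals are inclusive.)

Check (D ∨ A) at every j in [4,5]:
  j=4: false
  j=5: true
Fails at j=4 → formula fails.

No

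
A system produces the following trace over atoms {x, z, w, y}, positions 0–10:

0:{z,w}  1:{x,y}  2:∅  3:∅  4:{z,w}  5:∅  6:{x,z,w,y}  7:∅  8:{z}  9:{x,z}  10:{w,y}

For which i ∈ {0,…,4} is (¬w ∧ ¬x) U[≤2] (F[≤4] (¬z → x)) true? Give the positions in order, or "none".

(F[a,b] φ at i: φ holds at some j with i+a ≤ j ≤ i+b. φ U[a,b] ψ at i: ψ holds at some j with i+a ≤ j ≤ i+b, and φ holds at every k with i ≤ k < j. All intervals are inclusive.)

Evaluate at each i in [0,4]:
  i=0: ✓ (rhs at j=0)
  i=1: ✓ (rhs at j=1)
  i=2: ✓ (rhs at j=2)
  i=3: ✓ (rhs at j=3)
  i=4: ✓ (rhs at j=4)

0, 1, 2, 3, 4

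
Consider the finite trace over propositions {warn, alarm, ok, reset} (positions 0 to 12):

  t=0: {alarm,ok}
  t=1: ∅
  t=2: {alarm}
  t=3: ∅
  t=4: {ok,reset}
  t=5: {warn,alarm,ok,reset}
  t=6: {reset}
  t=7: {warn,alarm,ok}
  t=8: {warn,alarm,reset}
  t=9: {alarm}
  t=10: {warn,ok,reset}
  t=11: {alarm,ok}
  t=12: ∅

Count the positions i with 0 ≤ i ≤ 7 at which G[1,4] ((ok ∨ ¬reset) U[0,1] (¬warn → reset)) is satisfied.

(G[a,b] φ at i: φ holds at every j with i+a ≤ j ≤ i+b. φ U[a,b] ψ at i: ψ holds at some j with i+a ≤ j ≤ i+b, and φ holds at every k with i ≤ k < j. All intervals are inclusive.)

5

Evaluate at each i in [0,7]:
  i=0: ✗ (fails at j=1)
  i=1: ✗ (fails at j=2)
  i=2: ✓ (all of [3,6])
  i=3: ✓ (all of [4,7])
  i=4: ✓ (all of [5,8])
  i=5: ✓ (all of [6,9])
  i=6: ✓ (all of [7,10])
  i=7: ✗ (fails at j=11)
Positions where it holds: {2, 3, 4, 5, 6} → 5.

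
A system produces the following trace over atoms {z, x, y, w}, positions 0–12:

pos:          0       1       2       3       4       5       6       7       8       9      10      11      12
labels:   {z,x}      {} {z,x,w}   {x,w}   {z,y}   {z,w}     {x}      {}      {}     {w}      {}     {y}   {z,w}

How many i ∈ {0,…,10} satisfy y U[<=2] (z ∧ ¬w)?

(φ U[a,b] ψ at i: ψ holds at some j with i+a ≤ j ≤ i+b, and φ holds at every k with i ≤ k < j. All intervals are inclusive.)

Evaluate at each i in [0,10]:
  i=0: ✓ (rhs at j=0)
  i=1: ✗ (no rhs in [1,3])
  i=2: ✗ (lhs fails at k=2 before rhs at j=4)
  i=3: ✗ (lhs fails at k=3 before rhs at j=4)
  i=4: ✓ (rhs at j=4)
  i=5: ✗ (no rhs in [5,7])
  i=6: ✗ (no rhs in [6,8])
  i=7: ✗ (no rhs in [7,9])
  i=8: ✗ (no rhs in [8,10])
  i=9: ✗ (no rhs in [9,11])
  i=10: ✗ (no rhs in [10,12])
Positions where it holds: {0, 4} → 2.

2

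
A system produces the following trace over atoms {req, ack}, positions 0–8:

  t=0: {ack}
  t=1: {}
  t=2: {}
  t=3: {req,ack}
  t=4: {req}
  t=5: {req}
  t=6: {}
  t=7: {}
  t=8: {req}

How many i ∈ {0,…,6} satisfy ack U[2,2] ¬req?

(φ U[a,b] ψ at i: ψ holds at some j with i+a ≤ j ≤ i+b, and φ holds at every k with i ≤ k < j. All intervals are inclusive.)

0

Evaluate at each i in [0,6]:
  i=0: ✗ (lhs fails at k=1 before rhs at j=2)
  i=1: ✗ (no rhs in [3,3])
  i=2: ✗ (no rhs in [4,4])
  i=3: ✗ (no rhs in [5,5])
  i=4: ✗ (lhs fails at k=4 before rhs at j=6)
  i=5: ✗ (lhs fails at k=5 before rhs at j=7)
  i=6: ✗ (no rhs in [8,8])
Positions where it holds: {} → 0.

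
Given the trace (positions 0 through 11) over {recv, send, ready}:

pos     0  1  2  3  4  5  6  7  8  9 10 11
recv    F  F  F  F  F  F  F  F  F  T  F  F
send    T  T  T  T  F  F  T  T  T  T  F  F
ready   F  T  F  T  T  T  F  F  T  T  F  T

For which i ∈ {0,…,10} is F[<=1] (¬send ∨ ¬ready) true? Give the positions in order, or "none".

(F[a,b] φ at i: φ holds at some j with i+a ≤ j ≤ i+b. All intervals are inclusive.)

0, 1, 2, 3, 4, 5, 6, 7, 9, 10

Evaluate at each i in [0,10]:
  i=0: ✓ (witness j=0)
  i=1: ✓ (witness j=2)
  i=2: ✓ (witness j=2)
  i=3: ✓ (witness j=4)
  i=4: ✓ (witness j=4)
  i=5: ✓ (witness j=5)
  i=6: ✓ (witness j=6)
  i=7: ✓ (witness j=7)
  i=8: ✗ (none in [8,9])
  i=9: ✓ (witness j=10)
  i=10: ✓ (witness j=10)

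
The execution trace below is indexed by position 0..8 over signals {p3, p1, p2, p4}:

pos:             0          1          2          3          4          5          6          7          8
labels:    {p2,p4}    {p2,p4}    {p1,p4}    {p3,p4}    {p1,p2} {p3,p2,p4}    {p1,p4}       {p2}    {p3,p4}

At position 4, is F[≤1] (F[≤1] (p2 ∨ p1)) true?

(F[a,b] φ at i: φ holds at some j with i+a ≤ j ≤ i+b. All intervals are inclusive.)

Check F[≤1] (p2 ∨ p1) at each j in [4,5]:
  j=4: holds (witness at 4)
  j=5: holds (witness at 5)
Found at j=4 → formula holds.

True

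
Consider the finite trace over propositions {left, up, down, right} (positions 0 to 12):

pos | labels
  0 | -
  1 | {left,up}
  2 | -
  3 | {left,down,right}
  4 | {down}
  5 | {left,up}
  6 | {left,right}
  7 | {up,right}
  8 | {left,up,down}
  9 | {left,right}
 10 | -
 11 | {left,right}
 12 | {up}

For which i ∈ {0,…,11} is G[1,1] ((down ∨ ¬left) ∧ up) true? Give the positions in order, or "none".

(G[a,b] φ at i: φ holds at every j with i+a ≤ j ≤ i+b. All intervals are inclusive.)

Evaluate at each i in [0,11]:
  i=0: ✗ (fails at j=1)
  i=1: ✗ (fails at j=2)
  i=2: ✗ (fails at j=3)
  i=3: ✗ (fails at j=4)
  i=4: ✗ (fails at j=5)
  i=5: ✗ (fails at j=6)
  i=6: ✓ (all of [7,7])
  i=7: ✓ (all of [8,8])
  i=8: ✗ (fails at j=9)
  i=9: ✗ (fails at j=10)
  i=10: ✗ (fails at j=11)
  i=11: ✓ (all of [12,12])

6, 7, 11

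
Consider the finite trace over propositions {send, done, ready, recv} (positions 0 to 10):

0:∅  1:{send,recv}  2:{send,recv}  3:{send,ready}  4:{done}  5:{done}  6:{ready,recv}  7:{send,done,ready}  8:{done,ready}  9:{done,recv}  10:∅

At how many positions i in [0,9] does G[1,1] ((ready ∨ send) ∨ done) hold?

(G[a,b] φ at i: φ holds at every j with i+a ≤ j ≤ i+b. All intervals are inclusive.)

Evaluate at each i in [0,9]:
  i=0: ✓ (all of [1,1])
  i=1: ✓ (all of [2,2])
  i=2: ✓ (all of [3,3])
  i=3: ✓ (all of [4,4])
  i=4: ✓ (all of [5,5])
  i=5: ✓ (all of [6,6])
  i=6: ✓ (all of [7,7])
  i=7: ✓ (all of [8,8])
  i=8: ✓ (all of [9,9])
  i=9: ✗ (fails at j=10)
Positions where it holds: {0, 1, 2, 3, 4, 5, 6, 7, 8} → 9.

9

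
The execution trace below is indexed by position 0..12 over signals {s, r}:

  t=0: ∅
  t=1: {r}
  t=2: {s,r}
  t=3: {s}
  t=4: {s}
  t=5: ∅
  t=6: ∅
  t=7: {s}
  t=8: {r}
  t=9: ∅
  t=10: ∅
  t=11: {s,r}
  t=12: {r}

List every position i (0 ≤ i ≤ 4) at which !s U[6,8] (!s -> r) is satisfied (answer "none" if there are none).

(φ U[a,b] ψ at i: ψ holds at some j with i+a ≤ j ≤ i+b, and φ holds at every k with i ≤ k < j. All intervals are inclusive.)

Evaluate at each i in [0,4]:
  i=0: ✗ (lhs fails at k=2 before rhs at j=7)
  i=1: ✗ (lhs fails at k=2 before rhs at j=7)
  i=2: ✗ (lhs fails at k=2 before rhs at j=8)
  i=3: ✗ (lhs fails at k=3 before rhs at j=11)
  i=4: ✗ (lhs fails at k=4 before rhs at j=11)

none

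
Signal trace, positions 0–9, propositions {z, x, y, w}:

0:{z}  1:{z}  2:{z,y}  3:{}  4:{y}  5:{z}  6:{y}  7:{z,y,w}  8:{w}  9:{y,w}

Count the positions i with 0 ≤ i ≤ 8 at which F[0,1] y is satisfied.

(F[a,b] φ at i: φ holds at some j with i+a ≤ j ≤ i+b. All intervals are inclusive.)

Evaluate at each i in [0,8]:
  i=0: ✗ (none in [0,1])
  i=1: ✓ (witness j=2)
  i=2: ✓ (witness j=2)
  i=3: ✓ (witness j=4)
  i=4: ✓ (witness j=4)
  i=5: ✓ (witness j=6)
  i=6: ✓ (witness j=6)
  i=7: ✓ (witness j=7)
  i=8: ✓ (witness j=9)
Positions where it holds: {1, 2, 3, 4, 5, 6, 7, 8} → 8.

8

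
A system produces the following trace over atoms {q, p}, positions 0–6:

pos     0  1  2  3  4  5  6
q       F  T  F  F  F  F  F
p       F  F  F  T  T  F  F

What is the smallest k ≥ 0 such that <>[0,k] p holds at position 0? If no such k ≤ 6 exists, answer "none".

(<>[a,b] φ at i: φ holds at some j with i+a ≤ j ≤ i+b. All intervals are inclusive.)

3

Scan j = 0,1,… for p:
  j=0: fails
  j=1: fails
  j=2: fails
  j=3: holds
First hit at j=3, so smallest k = 3-0 = 3.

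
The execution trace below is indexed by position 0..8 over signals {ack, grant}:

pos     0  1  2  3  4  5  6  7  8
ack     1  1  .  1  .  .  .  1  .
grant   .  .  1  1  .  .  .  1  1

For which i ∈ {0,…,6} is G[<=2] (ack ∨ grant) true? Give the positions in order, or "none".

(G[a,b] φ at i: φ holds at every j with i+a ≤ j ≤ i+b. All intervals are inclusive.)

Evaluate at each i in [0,6]:
  i=0: ✓ (all of [0,2])
  i=1: ✓ (all of [1,3])
  i=2: ✗ (fails at j=4)
  i=3: ✗ (fails at j=4)
  i=4: ✗ (fails at j=4)
  i=5: ✗ (fails at j=5)
  i=6: ✗ (fails at j=6)

0, 1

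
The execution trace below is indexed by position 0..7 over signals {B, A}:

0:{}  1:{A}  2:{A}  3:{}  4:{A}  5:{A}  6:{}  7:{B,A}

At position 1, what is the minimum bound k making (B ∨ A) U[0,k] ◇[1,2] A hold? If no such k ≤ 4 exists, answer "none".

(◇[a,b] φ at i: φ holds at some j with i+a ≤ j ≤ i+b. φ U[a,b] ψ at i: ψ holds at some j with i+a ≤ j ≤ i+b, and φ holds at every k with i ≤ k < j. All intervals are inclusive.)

Need earliest j ≥ 1 with ◇[1,2] A, and (B ∨ A) at every k in [1,j-1].
  j=1: rhs holds (empty prefix). k = 0.

0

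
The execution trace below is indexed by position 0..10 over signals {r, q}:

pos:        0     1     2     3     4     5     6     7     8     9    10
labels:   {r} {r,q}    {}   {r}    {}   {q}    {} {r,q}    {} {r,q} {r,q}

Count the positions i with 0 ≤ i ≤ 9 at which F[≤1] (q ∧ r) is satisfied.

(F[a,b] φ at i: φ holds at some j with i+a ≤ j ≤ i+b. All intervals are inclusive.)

6

Evaluate at each i in [0,9]:
  i=0: ✓ (witness j=1)
  i=1: ✓ (witness j=1)
  i=2: ✗ (none in [2,3])
  i=3: ✗ (none in [3,4])
  i=4: ✗ (none in [4,5])
  i=5: ✗ (none in [5,6])
  i=6: ✓ (witness j=7)
  i=7: ✓ (witness j=7)
  i=8: ✓ (witness j=9)
  i=9: ✓ (witness j=9)
Positions where it holds: {0, 1, 6, 7, 8, 9} → 6.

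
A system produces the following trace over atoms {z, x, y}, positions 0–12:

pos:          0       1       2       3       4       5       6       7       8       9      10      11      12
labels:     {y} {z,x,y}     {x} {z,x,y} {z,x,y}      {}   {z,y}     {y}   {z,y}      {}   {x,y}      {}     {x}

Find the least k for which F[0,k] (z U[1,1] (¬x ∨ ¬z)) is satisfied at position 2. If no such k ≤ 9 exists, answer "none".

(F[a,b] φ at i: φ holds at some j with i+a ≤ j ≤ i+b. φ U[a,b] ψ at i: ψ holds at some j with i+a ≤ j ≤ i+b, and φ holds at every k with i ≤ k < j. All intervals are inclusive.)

Scan j = 2,3,… for (z U[1,1] (¬x ∨ ¬z)):
  j=2: fails
  j=3: fails
  j=4: holds
First hit at j=4, so smallest k = 4-2 = 2.

2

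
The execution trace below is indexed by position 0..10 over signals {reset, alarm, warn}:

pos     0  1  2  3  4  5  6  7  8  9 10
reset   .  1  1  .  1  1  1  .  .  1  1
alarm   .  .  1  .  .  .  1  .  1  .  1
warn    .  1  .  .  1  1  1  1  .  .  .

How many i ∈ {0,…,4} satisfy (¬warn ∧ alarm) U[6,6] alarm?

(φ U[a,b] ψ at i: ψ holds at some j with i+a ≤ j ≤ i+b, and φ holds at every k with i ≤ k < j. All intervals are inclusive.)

0

Evaluate at each i in [0,4]:
  i=0: ✗ (lhs fails at k=0 before rhs at j=6)
  i=1: ✗ (no rhs in [7,7])
  i=2: ✗ (lhs fails at k=3 before rhs at j=8)
  i=3: ✗ (no rhs in [9,9])
  i=4: ✗ (lhs fails at k=4 before rhs at j=10)
Positions where it holds: {} → 0.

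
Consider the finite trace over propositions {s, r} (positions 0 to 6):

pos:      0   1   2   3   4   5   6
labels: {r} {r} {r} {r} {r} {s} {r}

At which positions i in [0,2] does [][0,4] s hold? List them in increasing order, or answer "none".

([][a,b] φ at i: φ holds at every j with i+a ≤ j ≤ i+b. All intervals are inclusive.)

none

Evaluate at each i in [0,2]:
  i=0: ✗ (fails at j=0)
  i=1: ✗ (fails at j=1)
  i=2: ✗ (fails at j=2)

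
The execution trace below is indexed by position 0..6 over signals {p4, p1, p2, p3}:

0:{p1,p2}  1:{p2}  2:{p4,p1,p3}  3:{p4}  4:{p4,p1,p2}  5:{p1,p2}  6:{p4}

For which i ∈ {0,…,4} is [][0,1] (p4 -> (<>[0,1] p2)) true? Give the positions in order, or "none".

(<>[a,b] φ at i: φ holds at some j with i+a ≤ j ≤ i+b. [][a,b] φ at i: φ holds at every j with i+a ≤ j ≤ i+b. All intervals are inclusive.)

Evaluate at each i in [0,4]:
  i=0: ✓ (all of [0,1])
  i=1: ✗ (fails at j=2)
  i=2: ✗ (fails at j=2)
  i=3: ✓ (all of [3,4])
  i=4: ✓ (all of [4,5])

0, 3, 4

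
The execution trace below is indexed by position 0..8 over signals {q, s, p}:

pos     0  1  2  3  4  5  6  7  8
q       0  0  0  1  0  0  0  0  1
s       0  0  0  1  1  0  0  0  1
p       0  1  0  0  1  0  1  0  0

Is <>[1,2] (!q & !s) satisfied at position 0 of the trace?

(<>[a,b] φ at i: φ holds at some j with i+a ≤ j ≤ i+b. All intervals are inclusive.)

Check (!q & !s) at each j in [1,2]:
  j=1: true
  j=2: true
Found at j=1 → formula holds.

Holds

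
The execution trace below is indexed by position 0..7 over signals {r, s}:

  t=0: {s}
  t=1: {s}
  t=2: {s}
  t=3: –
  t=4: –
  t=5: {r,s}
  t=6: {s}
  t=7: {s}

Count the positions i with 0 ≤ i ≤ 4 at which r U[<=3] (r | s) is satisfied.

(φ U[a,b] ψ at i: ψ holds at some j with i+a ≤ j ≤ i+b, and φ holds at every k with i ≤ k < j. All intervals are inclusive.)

Evaluate at each i in [0,4]:
  i=0: ✓ (rhs at j=0)
  i=1: ✓ (rhs at j=1)
  i=2: ✓ (rhs at j=2)
  i=3: ✗ (lhs fails at k=3 before rhs at j=5)
  i=4: ✗ (lhs fails at k=4 before rhs at j=5)
Positions where it holds: {0, 1, 2} → 3.

3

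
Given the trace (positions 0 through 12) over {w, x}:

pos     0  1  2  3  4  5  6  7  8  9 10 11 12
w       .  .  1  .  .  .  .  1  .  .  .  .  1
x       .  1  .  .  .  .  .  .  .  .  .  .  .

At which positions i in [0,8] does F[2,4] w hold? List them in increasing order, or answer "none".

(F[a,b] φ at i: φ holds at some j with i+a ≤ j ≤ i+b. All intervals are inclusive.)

0, 3, 4, 5, 8

Evaluate at each i in [0,8]:
  i=0: ✓ (witness j=2)
  i=1: ✗ (none in [3,5])
  i=2: ✗ (none in [4,6])
  i=3: ✓ (witness j=7)
  i=4: ✓ (witness j=7)
  i=5: ✓ (witness j=7)
  i=6: ✗ (none in [8,10])
  i=7: ✗ (none in [9,11])
  i=8: ✓ (witness j=12)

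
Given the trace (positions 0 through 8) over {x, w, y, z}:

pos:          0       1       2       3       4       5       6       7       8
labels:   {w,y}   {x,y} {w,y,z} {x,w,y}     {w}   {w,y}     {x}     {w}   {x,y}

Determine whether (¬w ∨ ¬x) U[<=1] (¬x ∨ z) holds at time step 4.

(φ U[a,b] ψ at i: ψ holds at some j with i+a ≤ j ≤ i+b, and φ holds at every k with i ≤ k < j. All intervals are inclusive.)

Holds

Need some j in [4,5] with (¬x ∨ z), and (¬w ∨ ¬x) at every k in [4,j-1].
  j=4: (¬x ∨ z) holds; no prefix to check → satisfied.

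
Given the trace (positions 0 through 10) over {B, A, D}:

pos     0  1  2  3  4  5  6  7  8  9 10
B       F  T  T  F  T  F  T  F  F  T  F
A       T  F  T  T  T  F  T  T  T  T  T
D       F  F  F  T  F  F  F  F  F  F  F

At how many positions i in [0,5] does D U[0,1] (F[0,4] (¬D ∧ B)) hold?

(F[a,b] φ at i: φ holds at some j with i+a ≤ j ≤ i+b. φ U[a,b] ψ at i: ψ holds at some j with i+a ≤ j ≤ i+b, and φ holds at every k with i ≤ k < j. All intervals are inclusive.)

6

Evaluate at each i in [0,5]:
  i=0: ✓ (rhs at j=0)
  i=1: ✓ (rhs at j=1)
  i=2: ✓ (rhs at j=2)
  i=3: ✓ (rhs at j=3)
  i=4: ✓ (rhs at j=4)
  i=5: ✓ (rhs at j=5)
Positions where it holds: {0, 1, 2, 3, 4, 5} → 6.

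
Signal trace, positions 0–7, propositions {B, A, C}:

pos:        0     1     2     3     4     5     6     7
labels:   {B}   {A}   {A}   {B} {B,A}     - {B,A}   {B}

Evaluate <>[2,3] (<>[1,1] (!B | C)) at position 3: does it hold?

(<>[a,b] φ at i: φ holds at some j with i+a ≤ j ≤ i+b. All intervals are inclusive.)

Check <>[1,1] (!B | C) at each j in [5,6]:
  j=5: fails (none in [6,6])
  j=6: fails (none in [7,7])
No position in the window satisfies it → formula fails.

False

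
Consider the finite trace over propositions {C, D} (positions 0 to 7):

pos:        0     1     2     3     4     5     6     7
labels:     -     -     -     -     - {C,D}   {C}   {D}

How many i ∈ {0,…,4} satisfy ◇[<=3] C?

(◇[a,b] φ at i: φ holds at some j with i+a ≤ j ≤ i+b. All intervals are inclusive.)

Evaluate at each i in [0,4]:
  i=0: ✗ (none in [0,3])
  i=1: ✗ (none in [1,4])
  i=2: ✓ (witness j=5)
  i=3: ✓ (witness j=5)
  i=4: ✓ (witness j=5)
Positions where it holds: {2, 3, 4} → 3.

3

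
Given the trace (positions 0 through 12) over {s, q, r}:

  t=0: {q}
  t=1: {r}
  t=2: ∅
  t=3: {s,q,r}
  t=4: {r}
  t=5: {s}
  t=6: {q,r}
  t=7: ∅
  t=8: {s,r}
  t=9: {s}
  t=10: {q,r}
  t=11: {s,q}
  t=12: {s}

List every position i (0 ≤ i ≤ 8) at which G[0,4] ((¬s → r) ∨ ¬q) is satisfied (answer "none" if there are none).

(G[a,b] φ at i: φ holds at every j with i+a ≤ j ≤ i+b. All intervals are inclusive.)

Evaluate at each i in [0,8]:
  i=0: ✗ (fails at j=0)
  i=1: ✓ (all of [1,5])
  i=2: ✓ (all of [2,6])
  i=3: ✓ (all of [3,7])
  i=4: ✓ (all of [4,8])
  i=5: ✓ (all of [5,9])
  i=6: ✓ (all of [6,10])
  i=7: ✓ (all of [7,11])
  i=8: ✓ (all of [8,12])

1, 2, 3, 4, 5, 6, 7, 8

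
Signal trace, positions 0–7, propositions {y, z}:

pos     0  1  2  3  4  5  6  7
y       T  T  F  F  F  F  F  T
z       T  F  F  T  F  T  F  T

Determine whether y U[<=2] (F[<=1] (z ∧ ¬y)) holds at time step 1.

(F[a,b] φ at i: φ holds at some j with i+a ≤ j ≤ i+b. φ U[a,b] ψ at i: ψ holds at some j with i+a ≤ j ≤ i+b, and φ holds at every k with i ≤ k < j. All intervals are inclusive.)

Holds

Need some j in [1,3] with F[<=1] (z ∧ ¬y), and y at every k in [1,j-1].
  j=1: F[<=1] (z ∧ ¬y) — fails (none in [1,2]).
  j=2: F[<=1] (z ∧ ¬y) holds; y holds at every k in [1,1] → satisfied.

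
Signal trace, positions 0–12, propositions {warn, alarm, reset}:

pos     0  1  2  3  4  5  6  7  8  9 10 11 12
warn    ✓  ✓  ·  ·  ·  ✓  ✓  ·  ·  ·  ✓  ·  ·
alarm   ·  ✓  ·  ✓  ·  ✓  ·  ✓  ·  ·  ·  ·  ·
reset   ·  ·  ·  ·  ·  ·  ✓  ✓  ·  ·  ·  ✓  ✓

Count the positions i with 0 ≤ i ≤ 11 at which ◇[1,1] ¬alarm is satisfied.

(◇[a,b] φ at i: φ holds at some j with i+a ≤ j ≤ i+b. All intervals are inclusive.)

8

Evaluate at each i in [0,11]:
  i=0: ✗ (none in [1,1])
  i=1: ✓ (witness j=2)
  i=2: ✗ (none in [3,3])
  i=3: ✓ (witness j=4)
  i=4: ✗ (none in [5,5])
  i=5: ✓ (witness j=6)
  i=6: ✗ (none in [7,7])
  i=7: ✓ (witness j=8)
  i=8: ✓ (witness j=9)
  i=9: ✓ (witness j=10)
  i=10: ✓ (witness j=11)
  i=11: ✓ (witness j=12)
Positions where it holds: {1, 3, 5, 7, 8, 9, 10, 11} → 8.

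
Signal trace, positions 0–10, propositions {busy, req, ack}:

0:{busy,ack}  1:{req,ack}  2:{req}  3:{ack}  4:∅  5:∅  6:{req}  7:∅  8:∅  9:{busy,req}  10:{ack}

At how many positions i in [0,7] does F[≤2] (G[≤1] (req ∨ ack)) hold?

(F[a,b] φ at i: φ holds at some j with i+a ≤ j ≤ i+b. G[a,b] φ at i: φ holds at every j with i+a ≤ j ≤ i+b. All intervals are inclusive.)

Evaluate at each i in [0,7]:
  i=0: ✓ (witness j=0)
  i=1: ✓ (witness j=1)
  i=2: ✓ (witness j=2)
  i=3: ✗ (none in [3,5])
  i=4: ✗ (none in [4,6])
  i=5: ✗ (none in [5,7])
  i=6: ✗ (none in [6,8])
  i=7: ✓ (witness j=9)
Positions where it holds: {0, 1, 2, 7} → 4.

4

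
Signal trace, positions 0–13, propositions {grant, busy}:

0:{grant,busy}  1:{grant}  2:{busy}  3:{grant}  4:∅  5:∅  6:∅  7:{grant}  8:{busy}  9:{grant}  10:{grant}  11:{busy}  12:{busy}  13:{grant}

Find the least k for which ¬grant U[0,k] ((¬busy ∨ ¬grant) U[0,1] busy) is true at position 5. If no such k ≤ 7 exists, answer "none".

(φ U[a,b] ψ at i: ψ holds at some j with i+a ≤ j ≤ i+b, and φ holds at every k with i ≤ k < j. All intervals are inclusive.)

Need earliest j ≥ 5 with ((¬busy ∨ ¬grant) U[0,1] busy), and ¬grant at every k in [5,j-1].
  j=5: rhs fails.
  j=6: rhs fails.
  j=7: rhs holds; lhs holds on [5,6]. k = 2.

2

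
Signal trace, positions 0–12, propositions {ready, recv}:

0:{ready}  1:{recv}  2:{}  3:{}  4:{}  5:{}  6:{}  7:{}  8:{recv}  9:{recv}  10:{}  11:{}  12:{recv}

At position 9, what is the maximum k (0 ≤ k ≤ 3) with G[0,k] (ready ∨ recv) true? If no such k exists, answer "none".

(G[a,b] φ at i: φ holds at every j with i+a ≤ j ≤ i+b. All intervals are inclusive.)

(ready ∨ recv) must hold from j=9 onward; find where it first fails.
  j=9: holds
  j=10: fails
Holds on [9,9], so largest k = 0.

0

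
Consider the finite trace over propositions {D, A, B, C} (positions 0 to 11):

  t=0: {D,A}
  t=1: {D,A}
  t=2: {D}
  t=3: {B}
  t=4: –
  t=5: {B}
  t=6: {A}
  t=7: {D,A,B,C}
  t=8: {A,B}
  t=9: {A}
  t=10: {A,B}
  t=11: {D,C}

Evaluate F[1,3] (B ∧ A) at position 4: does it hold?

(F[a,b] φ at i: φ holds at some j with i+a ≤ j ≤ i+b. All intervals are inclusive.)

Check (B ∧ A) at each j in [5,7]:
  j=5: false
  j=6: false
  j=7: true
Found at j=7 → formula holds.

True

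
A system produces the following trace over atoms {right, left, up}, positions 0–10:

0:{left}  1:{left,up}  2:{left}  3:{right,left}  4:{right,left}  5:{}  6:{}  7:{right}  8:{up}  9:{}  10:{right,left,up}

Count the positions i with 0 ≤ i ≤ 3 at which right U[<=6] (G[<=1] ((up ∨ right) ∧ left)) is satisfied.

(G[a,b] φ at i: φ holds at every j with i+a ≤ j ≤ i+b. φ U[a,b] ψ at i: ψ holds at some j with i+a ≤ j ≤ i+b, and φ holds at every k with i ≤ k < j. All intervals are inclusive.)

Evaluate at each i in [0,3]:
  i=0: ✗ (lhs fails at k=0 before rhs at j=3)
  i=1: ✗ (lhs fails at k=1 before rhs at j=3)
  i=2: ✗ (lhs fails at k=2 before rhs at j=3)
  i=3: ✓ (rhs at j=3)
Positions where it holds: {3} → 1.

1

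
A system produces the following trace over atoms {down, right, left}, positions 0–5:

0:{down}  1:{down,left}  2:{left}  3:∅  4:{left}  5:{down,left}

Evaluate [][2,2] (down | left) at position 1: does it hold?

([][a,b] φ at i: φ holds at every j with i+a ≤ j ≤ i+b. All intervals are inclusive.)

Does not hold

Check (down | left) at every j in [3,3]:
  j=3: false
Fails at j=3 → formula fails.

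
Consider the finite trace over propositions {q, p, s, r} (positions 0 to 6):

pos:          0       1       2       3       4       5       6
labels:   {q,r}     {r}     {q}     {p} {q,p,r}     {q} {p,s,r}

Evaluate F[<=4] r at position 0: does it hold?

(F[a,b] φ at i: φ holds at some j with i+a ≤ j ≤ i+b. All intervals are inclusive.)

Check r at each j in [0,4]:
  j=0: true
  j=1: true
  j=2: false
  j=3: false
  j=4: true
Found at j=0 → formula holds.

Yes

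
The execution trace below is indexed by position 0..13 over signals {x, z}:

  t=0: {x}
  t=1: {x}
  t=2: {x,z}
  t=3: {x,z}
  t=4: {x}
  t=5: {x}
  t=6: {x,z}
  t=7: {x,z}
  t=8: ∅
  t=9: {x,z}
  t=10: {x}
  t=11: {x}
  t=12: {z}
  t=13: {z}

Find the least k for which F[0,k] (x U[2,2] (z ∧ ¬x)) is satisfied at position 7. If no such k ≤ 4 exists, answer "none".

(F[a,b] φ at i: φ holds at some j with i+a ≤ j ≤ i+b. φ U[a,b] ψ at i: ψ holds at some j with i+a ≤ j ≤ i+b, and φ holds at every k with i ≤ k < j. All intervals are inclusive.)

3

Scan j = 7,8,… for (x U[2,2] (z ∧ ¬x)):
  j=7: fails
  j=8: fails
  j=9: fails
  j=10: holds
First hit at j=10, so smallest k = 10-7 = 3.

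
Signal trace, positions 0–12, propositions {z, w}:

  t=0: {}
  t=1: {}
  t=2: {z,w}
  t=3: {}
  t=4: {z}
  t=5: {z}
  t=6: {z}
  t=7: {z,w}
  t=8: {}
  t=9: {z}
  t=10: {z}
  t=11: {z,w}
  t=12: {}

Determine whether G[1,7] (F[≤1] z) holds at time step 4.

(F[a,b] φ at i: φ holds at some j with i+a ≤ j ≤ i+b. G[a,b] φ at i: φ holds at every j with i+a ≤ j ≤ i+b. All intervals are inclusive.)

Holds

Check F[≤1] z at every j in [5,11]:
  j=5: holds (witness at 5)
  j=6: holds (witness at 6)
  j=7: holds (witness at 7)
  j=8: holds (witness at 9)
  j=9: holds (witness at 9)
  j=10: holds (witness at 10)
  j=11: holds (witness at 11)
All positions satisfy it → formula holds.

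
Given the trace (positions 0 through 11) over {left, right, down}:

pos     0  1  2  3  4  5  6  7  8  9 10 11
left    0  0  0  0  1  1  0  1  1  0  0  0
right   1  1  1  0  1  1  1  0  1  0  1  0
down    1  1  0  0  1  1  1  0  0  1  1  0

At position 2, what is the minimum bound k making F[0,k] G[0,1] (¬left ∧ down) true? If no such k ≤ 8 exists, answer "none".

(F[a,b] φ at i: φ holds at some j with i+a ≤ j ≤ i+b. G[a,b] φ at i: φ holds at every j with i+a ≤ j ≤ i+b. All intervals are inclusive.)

7

Scan j = 2,3,… for G[0,1] (¬left ∧ down):
  j=2: fails
  j=3: fails
  j=4: fails
  j=5: fails
  j=6: fails
  j=7: fails
  j=8: fails
  j=9: holds
First hit at j=9, so smallest k = 9-2 = 7.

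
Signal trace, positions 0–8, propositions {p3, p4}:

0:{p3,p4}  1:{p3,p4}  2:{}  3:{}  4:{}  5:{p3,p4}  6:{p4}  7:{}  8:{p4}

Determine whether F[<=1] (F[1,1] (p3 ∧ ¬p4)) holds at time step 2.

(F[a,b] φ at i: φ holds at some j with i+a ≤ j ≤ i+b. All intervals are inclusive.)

Does not hold

Check F[1,1] (p3 ∧ ¬p4) at each j in [2,3]:
  j=2: fails (none in [3,3])
  j=3: fails (none in [4,4])
No position in the window satisfies it → formula fails.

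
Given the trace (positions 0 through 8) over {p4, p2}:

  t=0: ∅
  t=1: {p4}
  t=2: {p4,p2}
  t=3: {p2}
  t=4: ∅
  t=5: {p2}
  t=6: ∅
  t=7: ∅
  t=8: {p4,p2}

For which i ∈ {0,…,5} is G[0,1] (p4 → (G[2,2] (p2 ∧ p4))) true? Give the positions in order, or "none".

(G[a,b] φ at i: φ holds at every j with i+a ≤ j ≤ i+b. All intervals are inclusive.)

Evaluate at each i in [0,5]:
  i=0: ✗ (fails at j=1)
  i=1: ✗ (fails at j=1)
  i=2: ✗ (fails at j=2)
  i=3: ✓ (all of [3,4])
  i=4: ✓ (all of [4,5])
  i=5: ✓ (all of [5,6])

3, 4, 5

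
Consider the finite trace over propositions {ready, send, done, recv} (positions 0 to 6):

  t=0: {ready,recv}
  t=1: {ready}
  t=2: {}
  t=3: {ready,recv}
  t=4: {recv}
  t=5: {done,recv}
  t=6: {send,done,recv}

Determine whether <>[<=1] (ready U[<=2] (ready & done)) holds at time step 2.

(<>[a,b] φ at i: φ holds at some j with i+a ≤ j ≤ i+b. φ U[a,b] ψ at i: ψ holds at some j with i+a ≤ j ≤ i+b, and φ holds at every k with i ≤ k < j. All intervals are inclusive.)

Check (ready U[<=2] (ready & done)) at each j in [2,3]:
  j=2: fails
  j=3: fails
No position in the window satisfies it → formula fails.

No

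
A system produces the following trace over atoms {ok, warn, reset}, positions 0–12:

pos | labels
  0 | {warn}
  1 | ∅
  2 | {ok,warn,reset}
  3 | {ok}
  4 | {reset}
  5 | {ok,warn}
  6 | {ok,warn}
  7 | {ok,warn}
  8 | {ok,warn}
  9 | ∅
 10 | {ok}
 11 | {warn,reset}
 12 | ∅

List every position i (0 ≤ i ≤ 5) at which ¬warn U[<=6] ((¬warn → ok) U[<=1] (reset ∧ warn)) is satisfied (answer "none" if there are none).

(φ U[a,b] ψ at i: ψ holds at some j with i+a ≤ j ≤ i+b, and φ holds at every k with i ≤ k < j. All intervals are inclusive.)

Evaluate at each i in [0,5]:
  i=0: ✗ (lhs fails at k=0 before rhs at j=2)
  i=1: ✓ (rhs at j=2; lhs holds on [1,1])
  i=2: ✓ (rhs at j=2)
  i=3: ✗ (no rhs in [3,9])
  i=4: ✗ (lhs fails at k=5 before rhs at j=10)
  i=5: ✗ (lhs fails at k=5 before rhs at j=10)

1, 2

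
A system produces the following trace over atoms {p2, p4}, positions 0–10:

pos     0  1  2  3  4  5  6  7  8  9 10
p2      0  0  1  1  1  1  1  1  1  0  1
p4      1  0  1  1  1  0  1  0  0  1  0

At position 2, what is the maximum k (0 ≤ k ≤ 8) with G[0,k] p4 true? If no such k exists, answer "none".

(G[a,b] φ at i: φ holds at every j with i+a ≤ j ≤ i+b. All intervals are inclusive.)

2

p4 must hold from j=2 onward; find where it first fails.
  j=2: holds
  j=3: holds
  j=4: holds
  j=5: fails
Holds on [2,4], so largest k = 2.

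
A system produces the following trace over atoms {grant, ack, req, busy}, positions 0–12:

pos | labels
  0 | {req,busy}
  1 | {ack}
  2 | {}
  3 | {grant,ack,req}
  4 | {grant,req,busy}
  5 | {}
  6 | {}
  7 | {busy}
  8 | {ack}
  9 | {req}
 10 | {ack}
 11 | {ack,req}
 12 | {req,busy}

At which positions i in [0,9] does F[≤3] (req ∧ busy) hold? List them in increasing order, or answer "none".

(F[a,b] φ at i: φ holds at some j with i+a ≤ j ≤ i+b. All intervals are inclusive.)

Evaluate at each i in [0,9]:
  i=0: ✓ (witness j=0)
  i=1: ✓ (witness j=4)
  i=2: ✓ (witness j=4)
  i=3: ✓ (witness j=4)
  i=4: ✓ (witness j=4)
  i=5: ✗ (none in [5,8])
  i=6: ✗ (none in [6,9])
  i=7: ✗ (none in [7,10])
  i=8: ✗ (none in [8,11])
  i=9: ✓ (witness j=12)

0, 1, 2, 3, 4, 9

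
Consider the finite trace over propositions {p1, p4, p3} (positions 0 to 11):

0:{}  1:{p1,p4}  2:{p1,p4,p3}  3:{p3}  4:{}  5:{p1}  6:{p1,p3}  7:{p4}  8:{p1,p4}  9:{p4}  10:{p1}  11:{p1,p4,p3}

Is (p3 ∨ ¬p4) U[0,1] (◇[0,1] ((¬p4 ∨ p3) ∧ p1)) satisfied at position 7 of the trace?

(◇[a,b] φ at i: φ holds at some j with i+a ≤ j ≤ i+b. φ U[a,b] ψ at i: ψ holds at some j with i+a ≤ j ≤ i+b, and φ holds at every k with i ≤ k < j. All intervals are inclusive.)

No

Need some j in [7,8] with ◇[0,1] ((¬p4 ∨ p3) ∧ p1), and (p3 ∨ ¬p4) at every k in [7,j-1].
  j=7: ◇[0,1] ((¬p4 ∨ p3) ∧ p1) — fails (none in [7,8]).
  j=8: ◇[0,1] ((¬p4 ∨ p3) ∧ p1) — fails (none in [8,9]).
No j in the window works → until fails.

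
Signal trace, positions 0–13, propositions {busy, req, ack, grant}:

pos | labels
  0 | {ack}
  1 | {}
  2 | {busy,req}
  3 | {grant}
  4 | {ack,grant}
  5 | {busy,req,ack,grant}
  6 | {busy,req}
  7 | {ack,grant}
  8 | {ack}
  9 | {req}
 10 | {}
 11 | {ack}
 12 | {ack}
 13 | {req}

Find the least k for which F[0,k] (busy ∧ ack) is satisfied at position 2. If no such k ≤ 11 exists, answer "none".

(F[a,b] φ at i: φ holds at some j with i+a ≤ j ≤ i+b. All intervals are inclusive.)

3

Scan j = 2,3,… for (busy ∧ ack):
  j=2: fails
  j=3: fails
  j=4: fails
  j=5: holds
First hit at j=5, so smallest k = 5-2 = 3.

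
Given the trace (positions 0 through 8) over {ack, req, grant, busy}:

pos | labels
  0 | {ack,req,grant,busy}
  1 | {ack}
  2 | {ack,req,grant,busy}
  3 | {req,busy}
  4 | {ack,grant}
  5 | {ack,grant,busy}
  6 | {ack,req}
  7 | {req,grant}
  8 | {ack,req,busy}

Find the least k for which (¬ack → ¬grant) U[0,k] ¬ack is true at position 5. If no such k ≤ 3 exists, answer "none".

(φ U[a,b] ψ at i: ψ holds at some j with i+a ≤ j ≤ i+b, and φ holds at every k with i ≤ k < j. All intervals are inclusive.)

Need earliest j ≥ 5 with ¬ack, and (¬ack → ¬grant) at every k in [5,j-1].
  j=5: rhs fails.
  j=6: rhs fails.
  j=7: rhs holds; lhs holds on [5,6]. k = 2.

2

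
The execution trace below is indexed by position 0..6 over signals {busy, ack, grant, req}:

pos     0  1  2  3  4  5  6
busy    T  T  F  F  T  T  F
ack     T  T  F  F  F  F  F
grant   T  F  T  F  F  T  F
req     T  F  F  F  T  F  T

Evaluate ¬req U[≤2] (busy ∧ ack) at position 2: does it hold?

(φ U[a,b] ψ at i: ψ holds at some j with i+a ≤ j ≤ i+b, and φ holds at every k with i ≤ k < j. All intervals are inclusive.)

Does not hold

Need some j in [2,4] with (busy ∧ ack), and ¬req at every k in [2,j-1].
  j=2: (busy ∧ ack) false.
  j=3: (busy ∧ ack) false.
  j=4: (busy ∧ ack) false.
No j in the window works → until fails.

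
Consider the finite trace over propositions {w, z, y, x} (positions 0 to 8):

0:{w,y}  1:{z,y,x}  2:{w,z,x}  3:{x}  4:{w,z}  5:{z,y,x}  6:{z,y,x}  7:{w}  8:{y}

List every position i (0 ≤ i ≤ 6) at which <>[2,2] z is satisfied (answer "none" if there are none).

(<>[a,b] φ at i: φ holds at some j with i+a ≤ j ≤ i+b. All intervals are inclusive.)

Evaluate at each i in [0,6]:
  i=0: ✓ (witness j=2)
  i=1: ✗ (none in [3,3])
  i=2: ✓ (witness j=4)
  i=3: ✓ (witness j=5)
  i=4: ✓ (witness j=6)
  i=5: ✗ (none in [7,7])
  i=6: ✗ (none in [8,8])

0, 2, 3, 4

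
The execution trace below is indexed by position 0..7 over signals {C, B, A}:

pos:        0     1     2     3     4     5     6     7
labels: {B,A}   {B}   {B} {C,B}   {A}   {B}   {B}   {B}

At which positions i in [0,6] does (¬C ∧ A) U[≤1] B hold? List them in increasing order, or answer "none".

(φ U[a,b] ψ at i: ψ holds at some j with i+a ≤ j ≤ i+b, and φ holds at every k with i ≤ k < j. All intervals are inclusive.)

Evaluate at each i in [0,6]:
  i=0: ✓ (rhs at j=0)
  i=1: ✓ (rhs at j=1)
  i=2: ✓ (rhs at j=2)
  i=3: ✓ (rhs at j=3)
  i=4: ✓ (rhs at j=5; lhs holds on [4,4])
  i=5: ✓ (rhs at j=5)
  i=6: ✓ (rhs at j=6)

0, 1, 2, 3, 4, 5, 6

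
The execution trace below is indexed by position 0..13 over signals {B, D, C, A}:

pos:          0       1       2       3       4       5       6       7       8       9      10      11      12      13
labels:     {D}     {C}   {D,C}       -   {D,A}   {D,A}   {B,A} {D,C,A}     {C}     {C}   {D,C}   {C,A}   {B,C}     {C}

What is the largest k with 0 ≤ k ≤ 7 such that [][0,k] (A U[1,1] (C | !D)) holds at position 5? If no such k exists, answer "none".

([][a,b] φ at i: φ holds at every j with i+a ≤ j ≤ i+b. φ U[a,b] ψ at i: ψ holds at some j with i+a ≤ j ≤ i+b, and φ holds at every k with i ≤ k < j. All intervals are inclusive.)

2

(A U[1,1] (C | !D)) must hold from j=5 onward; find where it first fails.
  j=5: holds
  j=6: holds
  j=7: holds
  j=8: fails
Holds on [5,7], so largest k = 2.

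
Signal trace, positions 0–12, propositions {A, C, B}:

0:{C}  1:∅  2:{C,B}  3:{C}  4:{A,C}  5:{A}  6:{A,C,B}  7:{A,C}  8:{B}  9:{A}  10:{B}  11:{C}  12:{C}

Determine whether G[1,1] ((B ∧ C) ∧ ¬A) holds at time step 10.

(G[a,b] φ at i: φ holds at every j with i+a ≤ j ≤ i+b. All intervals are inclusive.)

Check ((B ∧ C) ∧ ¬A) at every j in [11,11]:
  j=11: false
Fails at j=11 → formula fails.

Does not hold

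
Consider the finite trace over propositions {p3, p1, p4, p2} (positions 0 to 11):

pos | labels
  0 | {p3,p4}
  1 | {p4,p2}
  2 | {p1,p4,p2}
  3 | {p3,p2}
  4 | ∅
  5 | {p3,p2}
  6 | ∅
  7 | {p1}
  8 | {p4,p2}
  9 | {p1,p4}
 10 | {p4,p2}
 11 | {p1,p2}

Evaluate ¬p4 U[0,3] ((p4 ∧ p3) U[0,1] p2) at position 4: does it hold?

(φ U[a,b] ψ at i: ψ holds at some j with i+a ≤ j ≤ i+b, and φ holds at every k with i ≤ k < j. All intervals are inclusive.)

Need some j in [4,7] with ((p4 ∧ p3) U[0,1] p2), and ¬p4 at every k in [4,j-1].
  j=4: ((p4 ∧ p3) U[0,1] p2) — fails.
  j=5: ((p4 ∧ p3) U[0,1] p2) holds; ¬p4 holds at every k in [4,4] → satisfied.

True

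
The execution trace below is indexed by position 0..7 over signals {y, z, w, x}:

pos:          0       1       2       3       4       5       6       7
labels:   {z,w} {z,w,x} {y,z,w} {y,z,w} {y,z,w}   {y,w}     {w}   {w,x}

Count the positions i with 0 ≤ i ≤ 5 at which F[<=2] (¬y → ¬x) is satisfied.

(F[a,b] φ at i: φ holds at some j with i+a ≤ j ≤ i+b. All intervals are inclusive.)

6

Evaluate at each i in [0,5]:
  i=0: ✓ (witness j=0)
  i=1: ✓ (witness j=2)
  i=2: ✓ (witness j=2)
  i=3: ✓ (witness j=3)
  i=4: ✓ (witness j=4)
  i=5: ✓ (witness j=5)
Positions where it holds: {0, 1, 2, 3, 4, 5} → 6.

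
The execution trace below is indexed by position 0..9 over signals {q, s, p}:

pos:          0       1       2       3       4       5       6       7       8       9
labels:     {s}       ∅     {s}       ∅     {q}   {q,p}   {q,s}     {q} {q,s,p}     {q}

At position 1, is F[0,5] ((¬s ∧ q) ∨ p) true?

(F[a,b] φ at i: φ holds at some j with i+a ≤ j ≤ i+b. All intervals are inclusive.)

Check ((¬s ∧ q) ∨ p) at each j in [1,6]:
  j=1: false
  j=2: false
  j=3: false
  j=4: true
  j=5: true
  j=6: false
Found at j=4 → formula holds.

Holds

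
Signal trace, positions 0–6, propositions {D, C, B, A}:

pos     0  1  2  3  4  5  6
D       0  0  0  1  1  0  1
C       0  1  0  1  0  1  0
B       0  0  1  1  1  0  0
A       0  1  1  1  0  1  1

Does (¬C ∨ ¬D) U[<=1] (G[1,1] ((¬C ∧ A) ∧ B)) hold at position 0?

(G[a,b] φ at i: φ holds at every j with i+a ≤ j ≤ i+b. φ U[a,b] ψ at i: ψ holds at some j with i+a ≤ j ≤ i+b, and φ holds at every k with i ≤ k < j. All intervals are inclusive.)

Need some j in [0,1] with G[1,1] ((¬C ∧ A) ∧ B), and (¬C ∨ ¬D) at every k in [0,j-1].
  j=0: G[1,1] ((¬C ∧ A) ∧ B) — fails at 1.
  j=1: G[1,1] ((¬C ∧ A) ∧ B) holds; (¬C ∨ ¬D) holds at every k in [0,0] → satisfied.

Yes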